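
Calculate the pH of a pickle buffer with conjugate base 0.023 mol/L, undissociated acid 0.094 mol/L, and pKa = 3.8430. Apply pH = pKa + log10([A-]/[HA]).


ratio = [A-] / [HA] = 0.023 / 0.094 = 0.2447
log10(ratio) = -0.6114
pH = pKa + log10(ratio) = 3.8430 - 0.6114 = 3.2316


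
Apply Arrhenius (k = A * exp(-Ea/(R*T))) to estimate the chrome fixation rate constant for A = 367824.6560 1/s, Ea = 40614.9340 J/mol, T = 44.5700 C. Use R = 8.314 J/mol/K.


T_K = T_C + 273.15 = 44.5700 + 273.15 = 317.7200 K
exponent = -Ea / (R * T_K) = -40614.9340 / (8.314 * 317.7200) = -15.3756
k = A * exp(exponent) = 367824.6560 * exp(-15.3756) = 0.0772888 1/s


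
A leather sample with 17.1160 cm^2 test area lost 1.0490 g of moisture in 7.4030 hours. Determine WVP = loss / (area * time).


Formula: WVP = loss / (area * time)
Substituting: WVP = 1.0490 / (17.1160 * 7.4030)
Result: 0.00827876 g/(cm^2*hr)


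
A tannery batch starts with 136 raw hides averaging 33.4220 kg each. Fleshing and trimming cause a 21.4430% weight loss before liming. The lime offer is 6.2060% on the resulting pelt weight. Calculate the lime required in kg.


Total_raw = N * avg_wt = 136 * 33.4220 = 4545.3920 kg
Substrate = Total_raw * (1 - loss/100) = 4545.3920 * (1 - 21.4430/100) = 3570.7236 kg
Lime = Substrate * pct / 100 = 3570.7236 * 6.2060 / 100 = 221.5991 kg


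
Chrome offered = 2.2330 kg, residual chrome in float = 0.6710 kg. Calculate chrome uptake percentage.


Formula: Uptake = (offered - residual) / offered * 100
Substituting: Uptake = (2.2330 - 0.6710) / 2.2330 * 100
Result: 69.9507 %


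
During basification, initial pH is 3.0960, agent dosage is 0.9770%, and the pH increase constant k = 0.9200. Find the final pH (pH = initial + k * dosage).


Formula: pH_final = pH_initial + k * base_pct
Substituting: pH_final = 3.0960 + 0.9200 * 0.9770
Result: 3.9948


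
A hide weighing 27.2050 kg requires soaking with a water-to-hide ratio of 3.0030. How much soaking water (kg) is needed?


Formula: Water = hide_weight * ratio
Substituting: Water = 27.2050 * 3.0030
Result: 81.6966 kg


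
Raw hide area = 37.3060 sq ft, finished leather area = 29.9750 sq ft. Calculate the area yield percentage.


Formula: Yield = finished / raw * 100
Substituting: Yield = 29.9750 / 37.3060 * 100
Result: 80.3490 %


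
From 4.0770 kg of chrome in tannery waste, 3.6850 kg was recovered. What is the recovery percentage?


Formula: Recovery = recovered / input * 100
Substituting: Recovery = 3.6850 / 4.0770 * 100
Result: 90.3851 %


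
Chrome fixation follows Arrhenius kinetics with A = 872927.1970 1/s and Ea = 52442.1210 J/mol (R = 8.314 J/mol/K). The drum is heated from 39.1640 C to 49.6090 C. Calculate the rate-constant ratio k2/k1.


T1 = 39.1640 + 273.15 = 312.3140 K; T2 = 49.6090 + 273.15 = 322.7590 K
k1 = A * exp(-Ea/(R*T1)) = 872927.1970 * exp(-52442.1210/(8.314*312.3140)) = 0.00147807 1/s
k2 = A * exp(-Ea/(R*T2)) = 872927.1970 * exp(-52442.1210/(8.314*322.7590)) = 0.00284151 1/s
k2/k1 = 0.00284151 / 0.00147807 = 1.9224


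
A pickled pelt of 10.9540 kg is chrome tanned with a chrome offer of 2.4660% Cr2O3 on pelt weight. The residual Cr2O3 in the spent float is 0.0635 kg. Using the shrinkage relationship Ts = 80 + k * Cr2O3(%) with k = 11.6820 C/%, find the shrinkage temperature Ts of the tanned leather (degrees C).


Offered = pelt * offer_pct / 100 = 10.9540 * 2.4660 / 100 = 0.2701 kg
Uptake = offered - residual = 0.2701 - 0.0635 = 0.2066 kg
Cr2O3% on pelt = uptake / pelt * 100 = 0.2066 / 10.9540 * 100 = 1.8863 %
Ts = 80 + k * Cr2O3% = 80 + 11.6820 * 1.8863 = 102.0358 C


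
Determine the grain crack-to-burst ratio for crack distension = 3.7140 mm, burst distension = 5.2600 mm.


Formula: Ratio = crack / burst
Substituting: Ratio = 3.7140 / 5.2600
Result: 0.7061


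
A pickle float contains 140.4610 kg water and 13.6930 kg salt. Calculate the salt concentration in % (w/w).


Formula: Conc = salt / (water + salt) * 100
Substituting: Conc = 13.6930 / (140.4610 + 13.6930) * 100
Result: 8.8827 %


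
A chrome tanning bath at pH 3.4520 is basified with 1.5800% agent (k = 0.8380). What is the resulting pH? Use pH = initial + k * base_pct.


Formula: pH_final = pH_initial + k * base_pct
Substituting: pH_final = 3.4520 + 0.8380 * 1.5800
Result: 4.7760


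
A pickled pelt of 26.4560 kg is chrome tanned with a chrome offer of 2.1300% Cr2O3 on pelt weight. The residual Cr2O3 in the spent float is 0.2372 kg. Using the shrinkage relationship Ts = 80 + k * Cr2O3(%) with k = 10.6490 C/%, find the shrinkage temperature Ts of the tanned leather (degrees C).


Offered = pelt * offer_pct / 100 = 26.4560 * 2.1300 / 100 = 0.5635 kg
Uptake = offered - residual = 0.5635 - 0.2372 = 0.3263 kg
Cr2O3% on pelt = uptake / pelt * 100 = 0.3263 / 26.4560 * 100 = 1.2334 %
Ts = 80 + k * Cr2O3% = 80 + 10.6490 * 1.2334 = 93.1347 C


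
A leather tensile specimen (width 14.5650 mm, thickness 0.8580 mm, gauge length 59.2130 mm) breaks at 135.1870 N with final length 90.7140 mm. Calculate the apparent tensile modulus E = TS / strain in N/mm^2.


TS = F / (w * t) = 135.1870 / (14.5650 * 0.8580) = 10.8178 N/mm^2
strain = (Lf - L0) / L0 = (90.7140 - 59.2130) / 59.2130 = 0.5320
E = TS / strain = 10.8178 / 0.5320 = 20.3343 N/mm^2


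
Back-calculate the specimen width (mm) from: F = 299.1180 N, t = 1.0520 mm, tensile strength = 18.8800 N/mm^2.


Formula: w = F / (TS * t)
Substituting: w = 299.1180 / (18.8800 * 1.0520)
Result: 15.0600 mm


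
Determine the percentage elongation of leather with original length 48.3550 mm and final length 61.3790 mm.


Formula: Elongation = (Lf - L0) / L0 * 100
Substituting: Elongation = (61.3790 - 48.3550) / 48.3550 * 100
Result: 26.9341 %


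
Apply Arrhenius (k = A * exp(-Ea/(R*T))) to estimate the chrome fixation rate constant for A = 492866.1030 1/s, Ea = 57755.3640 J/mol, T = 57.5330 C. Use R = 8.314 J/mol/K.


T_K = T_C + 273.15 = 57.5330 + 273.15 = 330.6830 K
exponent = -Ea / (R * T_K) = -57755.3640 / (8.314 * 330.6830) = -21.0073
k = A * exp(exponent) = 492866.1030 * exp(-21.0073) = 3.7100e-04 1/s


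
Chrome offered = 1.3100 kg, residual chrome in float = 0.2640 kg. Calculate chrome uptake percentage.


Formula: Uptake = (offered - residual) / offered * 100
Substituting: Uptake = (1.3100 - 0.2640) / 1.3100 * 100
Result: 79.8473 %


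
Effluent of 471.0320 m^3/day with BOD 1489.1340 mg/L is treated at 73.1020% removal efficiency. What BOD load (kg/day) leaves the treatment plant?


Load_in = volume * conc / 1000 = 471.0320 * 1489.1340 / 1000 = 701.4298 kg/day
Removed = Load_in * eff / 100 = 701.4298 * 73.1020 / 100 = 512.7592 kg/day
Load_out = Load_in - Removed = 701.4298 - 512.7592 = 188.6706 kg/day


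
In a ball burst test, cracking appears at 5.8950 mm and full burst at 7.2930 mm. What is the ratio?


Formula: Ratio = crack / burst
Substituting: Ratio = 5.8950 / 7.2930
Result: 0.8083


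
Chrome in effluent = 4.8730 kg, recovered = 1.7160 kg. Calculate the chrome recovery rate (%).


Formula: Recovery = recovered / input * 100
Substituting: Recovery = 1.7160 / 4.8730 * 100
Result: 35.2144 %


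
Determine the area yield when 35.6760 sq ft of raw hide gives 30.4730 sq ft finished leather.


Formula: Yield = finished / raw * 100
Substituting: Yield = 30.4730 / 35.6760 * 100
Result: 85.4160 %


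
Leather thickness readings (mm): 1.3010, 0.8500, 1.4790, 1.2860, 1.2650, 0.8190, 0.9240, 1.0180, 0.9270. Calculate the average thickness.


Formula: Average = sum / n
Substituting: Average = 9.8690 / 9
Result: 1.0966 mm


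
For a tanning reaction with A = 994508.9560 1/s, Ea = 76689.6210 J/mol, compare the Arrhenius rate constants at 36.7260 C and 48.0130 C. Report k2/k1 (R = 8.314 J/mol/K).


T1 = 36.7260 + 273.15 = 309.8760 K; T2 = 48.0130 + 273.15 = 321.1630 K
k1 = A * exp(-Ea/(R*T1)) = 994508.9560 * exp(-76689.6210/(8.314*309.8760)) = 1.1745e-07 1/s
k2 = A * exp(-Ea/(R*T2)) = 994508.9560 * exp(-76689.6210/(8.314*321.1630)) = 3.3434e-07 1/s
k2/k1 = 3.3434e-07 / 1.1745e-07 = 2.8467


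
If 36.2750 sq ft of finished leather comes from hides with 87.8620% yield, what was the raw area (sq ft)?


Formula: raw = finished * 100 / yield
Substituting: raw = 36.2750 * 100 / 87.8620
Result: 41.2863 sq ft


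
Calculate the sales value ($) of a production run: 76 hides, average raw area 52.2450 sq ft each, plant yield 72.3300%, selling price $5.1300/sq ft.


Raw_total = N * avg_area = 76 * 52.2450 = 3970.6200 sq ft
Finished = Raw_total * yield / 100 = 3970.6200 * 72.3300 / 100 = 2871.9494 sq ft
Value = Finished * price = 2871.9494 * 5.1300 = 14733.1007 $


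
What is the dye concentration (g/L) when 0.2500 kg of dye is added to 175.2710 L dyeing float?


Formula: Conc = dye_mass(kg) / volume(L) * 1000
Substituting: Conc = 0.2500 / 175.2710 * 1000
Result: 1.4264 g/L


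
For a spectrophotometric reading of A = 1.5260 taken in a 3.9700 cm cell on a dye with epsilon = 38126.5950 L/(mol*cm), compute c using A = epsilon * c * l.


Formula: c = A / (epsilon * l)
Substituting: c = 1.5260 / (38126.5950 * 3.9700)
Result: 1.0082e-05 mol/L


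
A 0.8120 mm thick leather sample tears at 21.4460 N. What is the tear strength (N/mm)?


Formula: Tear strength = force / thickness
Substituting: Tear strength = 21.4460 / 0.8120
Result: 26.4113 N/mm


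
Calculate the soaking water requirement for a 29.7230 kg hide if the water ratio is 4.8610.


Formula: Water = hide_weight * ratio
Substituting: Water = 29.7230 * 4.8610
Result: 144.4835 kg


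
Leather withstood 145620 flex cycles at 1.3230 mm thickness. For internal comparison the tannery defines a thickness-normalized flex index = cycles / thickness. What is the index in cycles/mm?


Formula: Index = cycles / thickness
Substituting: Index = 145620 / 1.3230
Result: 110068.0272 cycles/mm


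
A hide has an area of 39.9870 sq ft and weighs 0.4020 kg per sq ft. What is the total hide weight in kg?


Formula: Weight = area * weight_per_sqft
Substituting: Weight = 39.9870 * 0.4020
Result: 16.0748 kg


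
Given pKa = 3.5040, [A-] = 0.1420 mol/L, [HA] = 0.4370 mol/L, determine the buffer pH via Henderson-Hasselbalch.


ratio = [A-] / [HA] = 0.1420 / 0.4370 = 0.3249
log10(ratio) = -0.4882
pH = pKa + log10(ratio) = 3.5040 - 0.4882 = 3.0158


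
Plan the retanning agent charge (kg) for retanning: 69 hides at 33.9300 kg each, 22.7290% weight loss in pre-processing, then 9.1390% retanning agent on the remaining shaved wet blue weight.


Total_raw = N * avg_wt = 69 * 33.9300 = 2341.1700 kg
Substrate = Total_raw * (1 - loss/100) = 2341.1700 * (1 - 22.7290/100) = 1809.0455 kg
Retan = Substrate * pct / 100 = 1809.0455 * 9.1390 / 100 = 165.3287 kg


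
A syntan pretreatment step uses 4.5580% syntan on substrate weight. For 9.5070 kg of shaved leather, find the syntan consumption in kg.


Formula: Syntan = substrate * pct / 100
Substituting: Syntan = 9.5070 * 4.5580 / 100
Result: 0.4333 kg


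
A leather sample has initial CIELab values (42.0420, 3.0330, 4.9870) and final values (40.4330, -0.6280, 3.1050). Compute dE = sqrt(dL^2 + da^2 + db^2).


dL = -1.6090, da = -3.6610, db = -1.8820
dE = sqrt((-1.6090)^2 + (-3.6610)^2 + (-1.8820)^2) = 4.4197


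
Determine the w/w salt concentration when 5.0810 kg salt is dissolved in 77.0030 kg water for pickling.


Formula: Conc = salt / (water + salt) * 100
Substituting: Conc = 5.0810 / (77.0030 + 5.0810) * 100
Result: 6.1900 %


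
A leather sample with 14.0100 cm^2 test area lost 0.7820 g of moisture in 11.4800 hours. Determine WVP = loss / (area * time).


Formula: WVP = loss / (area * time)
Substituting: WVP = 0.7820 / (14.0100 * 11.4800)
Result: 0.00486213 g/(cm^2*hr)


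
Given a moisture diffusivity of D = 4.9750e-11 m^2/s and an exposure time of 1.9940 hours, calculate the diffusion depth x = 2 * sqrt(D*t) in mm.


t = 1.9940 hr * 3600 = 7178.4000 s
D * t = 4.9750e-11 * 7178.4000 = 3.5713e-07
x = 2 * sqrt(D*t) = 2 * sqrt(3.5713e-07) = 0.0011952 m = 1.1952 mm


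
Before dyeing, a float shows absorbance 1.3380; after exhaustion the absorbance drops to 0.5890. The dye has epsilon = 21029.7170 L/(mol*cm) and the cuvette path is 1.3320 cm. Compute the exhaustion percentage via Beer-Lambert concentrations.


c_initial = A_i / (epsilon * l) = 1.3380 / (21029.7170 * 1.3320) = 4.7766e-05 mol/L
c_final = A_f / (epsilon * l) = 0.5890 / (21029.7170 * 1.3320) = 2.1027e-05 mol/L
Exhaustion = (c_initial - c_final) / c_initial * 100 = (4.7766e-05 - 2.1027e-05) / 4.7766e-05 * 100 = 55.9791 %


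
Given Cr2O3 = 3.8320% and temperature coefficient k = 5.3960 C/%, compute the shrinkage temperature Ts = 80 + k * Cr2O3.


Formula: Ts = 80 + k * Cr2O3
Substituting: Ts = 80 + 5.3960 * 3.8320
Result: 100.6775 C


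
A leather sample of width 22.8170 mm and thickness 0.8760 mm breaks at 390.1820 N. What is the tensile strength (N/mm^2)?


Formula: TS = force / (width * thickness)
Substituting: TS = 390.1820 / (22.8170 * 0.8760)
Result: 19.5211 N/mm^2


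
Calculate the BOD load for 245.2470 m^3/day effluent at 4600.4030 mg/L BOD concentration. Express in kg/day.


Formula: BOD_load = volume * conc / 1000
Substituting: BOD_load = 245.2470 * 4600.4030 / 1000
Result: 1128.2350 kg/day


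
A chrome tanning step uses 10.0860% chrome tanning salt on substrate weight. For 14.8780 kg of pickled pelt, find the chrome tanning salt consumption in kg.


Formula: Chrome = substrate * pct / 100
Substituting: Chrome = 14.8780 * 10.0860 / 100
Result: 1.5006 kg


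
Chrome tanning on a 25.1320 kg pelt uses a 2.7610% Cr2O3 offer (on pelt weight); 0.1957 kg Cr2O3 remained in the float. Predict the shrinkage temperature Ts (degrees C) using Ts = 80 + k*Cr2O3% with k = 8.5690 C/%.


Offered = pelt * offer_pct / 100 = 25.1320 * 2.7610 / 100 = 0.6939 kg
Uptake = offered - residual = 0.6939 - 0.1957 = 0.4982 kg
Cr2O3% on pelt = uptake / pelt * 100 = 0.4982 / 25.1320 * 100 = 1.9823 %
Ts = 80 + k * Cr2O3% = 80 + 8.5690 * 1.9823 = 96.9864 C


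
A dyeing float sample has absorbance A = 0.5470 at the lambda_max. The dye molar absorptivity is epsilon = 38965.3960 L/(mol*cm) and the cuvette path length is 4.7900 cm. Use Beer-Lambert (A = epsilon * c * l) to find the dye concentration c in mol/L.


Formula: c = A / (epsilon * l)
Substituting: c = 0.5470 / (38965.3960 * 4.7900)
Result: 2.9307e-06 mol/L


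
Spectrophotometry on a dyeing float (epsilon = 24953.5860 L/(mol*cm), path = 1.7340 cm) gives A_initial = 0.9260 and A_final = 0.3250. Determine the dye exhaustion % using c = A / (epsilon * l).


c_initial = A_i / (epsilon * l) = 0.9260 / (24953.5860 * 1.7340) = 2.1401e-05 mol/L
c_final = A_f / (epsilon * l) = 0.3250 / (24953.5860 * 1.7340) = 7.5111e-06 mol/L
Exhaustion = (c_initial - c_final) / c_initial * 100 = (2.1401e-05 - 7.5111e-06) / 2.1401e-05 * 100 = 64.9028 %


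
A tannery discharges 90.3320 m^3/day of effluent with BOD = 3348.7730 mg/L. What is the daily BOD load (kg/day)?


Formula: BOD_load = volume * conc / 1000
Substituting: BOD_load = 90.3320 * 3348.7730 / 1000
Result: 302.5014 kg/day


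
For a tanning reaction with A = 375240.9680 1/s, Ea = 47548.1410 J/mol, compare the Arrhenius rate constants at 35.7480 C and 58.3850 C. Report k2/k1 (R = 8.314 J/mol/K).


T1 = 35.7480 + 273.15 = 308.8980 K; T2 = 58.3850 + 273.15 = 331.5350 K
k1 = A * exp(-Ea/(R*T1)) = 375240.9680 * exp(-47548.1410/(8.314*308.8980)) = 0.00341689 1/s
k2 = A * exp(-Ea/(R*T2)) = 375240.9680 * exp(-47548.1410/(8.314*331.5350)) = 0.012096 1/s
k2/k1 = 0.012096 / 0.00341689 = 3.5401


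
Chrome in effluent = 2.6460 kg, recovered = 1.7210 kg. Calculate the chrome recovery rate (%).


Formula: Recovery = recovered / input * 100
Substituting: Recovery = 1.7210 / 2.6460 * 100
Result: 65.0416 %


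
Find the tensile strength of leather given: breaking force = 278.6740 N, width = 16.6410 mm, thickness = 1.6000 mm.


Formula: TS = force / (width * thickness)
Substituting: TS = 278.6740 / (16.6410 * 1.6000)
Result: 10.4664 N/mm^2


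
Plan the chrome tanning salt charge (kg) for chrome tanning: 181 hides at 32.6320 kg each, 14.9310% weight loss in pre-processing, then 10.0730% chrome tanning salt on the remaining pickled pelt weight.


Total_raw = N * avg_wt = 181 * 32.6320 = 5906.3920 kg
Substrate = Total_raw * (1 - loss/100) = 5906.3920 * (1 - 14.9310/100) = 5024.5086 kg
Chrome = Substrate * pct / 100 = 5024.5086 * 10.0730 / 100 = 506.1188 kg


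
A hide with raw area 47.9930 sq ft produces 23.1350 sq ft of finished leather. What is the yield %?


Formula: Yield = finished / raw * 100
Substituting: Yield = 23.1350 / 47.9930 * 100
Result: 48.2049 %


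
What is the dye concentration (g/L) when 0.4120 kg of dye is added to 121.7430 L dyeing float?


Formula: Conc = dye_mass(kg) / volume(L) * 1000
Substituting: Conc = 0.4120 / 121.7430 * 1000
Result: 3.3842 g/L


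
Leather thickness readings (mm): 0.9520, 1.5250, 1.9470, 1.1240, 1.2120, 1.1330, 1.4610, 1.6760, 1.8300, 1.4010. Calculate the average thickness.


Formula: Average = sum / n
Substituting: Average = 14.2610 / 10
Result: 1.4261 mm


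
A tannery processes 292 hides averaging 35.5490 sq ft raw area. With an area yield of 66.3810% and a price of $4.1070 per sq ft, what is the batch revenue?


Raw_total = N * avg_area = 292 * 35.5490 = 10380.3080 sq ft
Finished = Raw_total * yield / 100 = 10380.3080 * 66.3810 / 100 = 6890.5523 sq ft
Value = Finished * price = 6890.5523 * 4.1070 = 28299.4981 $


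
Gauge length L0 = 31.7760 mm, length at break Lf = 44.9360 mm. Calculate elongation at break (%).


Formula: Elongation = (Lf - L0) / L0 * 100
Substituting: Elongation = (44.9360 - 31.7760) / 31.7760 * 100
Result: 41.4149 %


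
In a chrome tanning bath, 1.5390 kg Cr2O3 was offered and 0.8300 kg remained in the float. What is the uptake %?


Formula: Uptake = (offered - residual) / offered * 100
Substituting: Uptake = (1.5390 - 0.8300) / 1.5390 * 100
Result: 46.0689 %


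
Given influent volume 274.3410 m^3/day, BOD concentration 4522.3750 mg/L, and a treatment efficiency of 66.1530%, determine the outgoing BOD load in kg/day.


Load_in = volume * conc / 1000 = 274.3410 * 4522.3750 / 1000 = 1240.6729 kg/day
Removed = Load_in * eff / 100 = 1240.6729 * 66.1530 / 100 = 820.7423 kg/day
Load_out = Load_in - Removed = 1240.6729 - 820.7423 = 419.9305 kg/day


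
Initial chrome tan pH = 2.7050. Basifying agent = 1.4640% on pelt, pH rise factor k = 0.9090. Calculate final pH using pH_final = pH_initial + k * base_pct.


Formula: pH_final = pH_initial + k * base_pct
Substituting: pH_final = 2.7050 + 0.9090 * 1.4640
Result: 4.0358


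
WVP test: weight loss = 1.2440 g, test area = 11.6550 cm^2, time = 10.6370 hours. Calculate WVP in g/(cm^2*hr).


Formula: WVP = loss / (area * time)
Substituting: WVP = 1.2440 / (11.6550 * 10.6370)
Result: 0.0100343 g/(cm^2*hr)


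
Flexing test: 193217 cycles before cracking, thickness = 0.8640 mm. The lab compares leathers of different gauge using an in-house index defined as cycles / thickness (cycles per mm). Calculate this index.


Formula: Index = cycles / thickness
Substituting: Index = 193217 / 0.8640
Result: 223630.7870 cycles/mm


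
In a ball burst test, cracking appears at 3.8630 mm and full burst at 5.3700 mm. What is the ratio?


Formula: Ratio = crack / burst
Substituting: Ratio = 3.8630 / 5.3700
Result: 0.7194


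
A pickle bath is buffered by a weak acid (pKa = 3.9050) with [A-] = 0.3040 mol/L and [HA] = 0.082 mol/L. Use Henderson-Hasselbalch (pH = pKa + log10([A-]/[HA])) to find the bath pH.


ratio = [A-] / [HA] = 0.3040 / 0.082 = 3.7073
log10(ratio) = 0.5691
pH = pKa + log10(ratio) = 3.9050 + 0.5691 = 4.4741


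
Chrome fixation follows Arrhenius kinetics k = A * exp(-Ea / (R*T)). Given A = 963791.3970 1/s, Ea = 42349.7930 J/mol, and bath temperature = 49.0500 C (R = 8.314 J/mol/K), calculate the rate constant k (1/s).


T_K = T_C + 273.15 = 49.0500 + 273.15 = 322.2000 K
exponent = -Ea / (R * T_K) = -42349.7930 / (8.314 * 322.2000) = -15.8094
k = A * exp(exponent) = 963791.3970 * exp(-15.8094) = 0.1312 1/s


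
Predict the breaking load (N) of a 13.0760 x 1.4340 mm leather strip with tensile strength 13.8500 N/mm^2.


Formula: F = TS * w * t
Substituting: F = 13.8500 * 13.0760 * 1.4340
Result: 259.7011 N


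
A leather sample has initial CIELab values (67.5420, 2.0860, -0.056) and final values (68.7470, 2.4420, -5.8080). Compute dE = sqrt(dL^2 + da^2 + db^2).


dL = 1.2050, da = 0.3560, db = -5.7520
dE = sqrt(1.2050^2 + 0.3560^2 + (-5.7520)^2) = 5.8876


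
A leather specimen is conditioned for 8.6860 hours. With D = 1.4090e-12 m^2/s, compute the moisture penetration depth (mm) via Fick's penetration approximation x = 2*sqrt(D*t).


t = 8.6860 hr * 3600 = 31269.6000 s
D * t = 1.4090e-12 * 31269.6000 = 4.4059e-08
x = 2 * sqrt(D*t) = 2 * sqrt(4.4059e-08) = 4.1980e-04 m = 0.4198 mm


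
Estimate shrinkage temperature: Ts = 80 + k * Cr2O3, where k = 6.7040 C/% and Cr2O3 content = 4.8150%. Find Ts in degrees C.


Formula: Ts = 80 + k * Cr2O3
Substituting: Ts = 80 + 6.7040 * 4.8150
Result: 112.2798 C


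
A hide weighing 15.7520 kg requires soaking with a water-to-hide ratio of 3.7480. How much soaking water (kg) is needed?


Formula: Water = hide_weight * ratio
Substituting: Water = 15.7520 * 3.7480
Result: 59.0385 kg


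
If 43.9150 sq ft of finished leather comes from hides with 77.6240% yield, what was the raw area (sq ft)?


Formula: raw = finished * 100 / yield
Substituting: raw = 43.9150 * 100 / 77.6240
Result: 56.5740 sq ft


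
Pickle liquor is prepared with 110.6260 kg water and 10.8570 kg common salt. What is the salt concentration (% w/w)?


Formula: Conc = salt / (water + salt) * 100
Substituting: Conc = 10.8570 / (110.6260 + 10.8570) * 100
Result: 8.9371 %


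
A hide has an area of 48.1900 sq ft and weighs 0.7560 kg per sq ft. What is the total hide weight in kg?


Formula: Weight = area * weight_per_sqft
Substituting: Weight = 48.1900 * 0.7560
Result: 36.4316 kg


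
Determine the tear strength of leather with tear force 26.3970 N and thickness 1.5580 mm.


Formula: Tear strength = force / thickness
Substituting: Tear strength = 26.3970 / 1.5580
Result: 16.9429 N/mm


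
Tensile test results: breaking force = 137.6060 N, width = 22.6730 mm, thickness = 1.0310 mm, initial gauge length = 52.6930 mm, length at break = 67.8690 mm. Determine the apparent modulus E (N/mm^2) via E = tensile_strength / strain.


TS = F / (w * t) = 137.6060 / (22.6730 * 1.0310) = 5.8867 N/mm^2
strain = (Lf - L0) / L0 = (67.8690 - 52.6930) / 52.6930 = 0.2880
E = TS / strain = 5.8867 / 0.2880 = 20.4393 N/mm^2


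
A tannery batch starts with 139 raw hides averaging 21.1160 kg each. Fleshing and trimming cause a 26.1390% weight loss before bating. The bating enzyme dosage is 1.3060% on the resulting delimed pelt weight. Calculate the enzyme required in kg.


Total_raw = N * avg_wt = 139 * 21.1160 = 2935.1240 kg
Substrate = Total_raw * (1 - loss/100) = 2935.1240 * (1 - 26.1390/100) = 2167.9119 kg
Enzyme = Substrate * pct / 100 = 2167.9119 * 1.3060 / 100 = 28.3129 kg


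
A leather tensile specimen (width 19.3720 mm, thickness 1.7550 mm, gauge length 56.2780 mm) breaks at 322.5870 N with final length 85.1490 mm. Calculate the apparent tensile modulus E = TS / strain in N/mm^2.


TS = F / (w * t) = 322.5870 / (19.3720 * 1.7550) = 9.4885 N/mm^2
strain = (Lf - L0) / L0 = (85.1490 - 56.2780) / 56.2780 = 0.5130
E = TS / strain = 9.4885 / 0.5130 = 18.4958 N/mm^2


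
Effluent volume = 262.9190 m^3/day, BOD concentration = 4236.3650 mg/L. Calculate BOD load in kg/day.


Formula: BOD_load = volume * conc / 1000
Substituting: BOD_load = 262.9190 * 4236.3650 / 1000
Result: 1113.8208 kg/day


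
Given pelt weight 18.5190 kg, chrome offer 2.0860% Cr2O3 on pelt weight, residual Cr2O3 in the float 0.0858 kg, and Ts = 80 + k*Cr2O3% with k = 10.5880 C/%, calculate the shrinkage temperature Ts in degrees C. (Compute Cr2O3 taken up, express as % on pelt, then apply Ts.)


Offered = pelt * offer_pct / 100 = 18.5190 * 2.0860 / 100 = 0.3863 kg
Uptake = offered - residual = 0.3863 - 0.0858 = 0.3005 kg
Cr2O3% on pelt = uptake / pelt * 100 = 0.3005 / 18.5190 * 100 = 1.6227 %
Ts = 80 + k * Cr2O3% = 80 + 10.5880 * 1.6227 = 97.1811 C


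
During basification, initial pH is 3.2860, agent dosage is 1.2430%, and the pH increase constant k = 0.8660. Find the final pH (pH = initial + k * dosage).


Formula: pH_final = pH_initial + k * base_pct
Substituting: pH_final = 3.2860 + 0.8660 * 1.2430
Result: 4.3624


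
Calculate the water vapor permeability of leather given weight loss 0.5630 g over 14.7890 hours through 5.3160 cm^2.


Formula: WVP = loss / (area * time)
Substituting: WVP = 0.5630 / (5.3160 * 14.7890)
Result: 0.00716118 g/(cm^2*hr)


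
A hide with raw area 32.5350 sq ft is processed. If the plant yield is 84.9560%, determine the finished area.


Formula: finished = raw * yield / 100
Substituting: finished = 32.5350 * 84.9560 / 100
Result: 27.6404 sq ft


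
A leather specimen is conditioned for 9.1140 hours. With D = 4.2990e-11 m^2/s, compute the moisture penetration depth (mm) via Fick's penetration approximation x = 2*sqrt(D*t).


t = 9.1140 hr * 3600 = 32810.4000 s
D * t = 4.2990e-11 * 32810.4000 = 1.4105e-06
x = 2 * sqrt(D*t) = 2 * sqrt(1.4105e-06) = 0.00237531 m = 2.3753 mm


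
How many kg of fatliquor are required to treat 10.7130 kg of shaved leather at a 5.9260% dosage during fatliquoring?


Formula: Fat = substrate * pct / 100
Substituting: Fat = 10.7130 * 5.9260 / 100
Result: 0.6349 kg


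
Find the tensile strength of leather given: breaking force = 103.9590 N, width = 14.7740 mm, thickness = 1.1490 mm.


Formula: TS = force / (width * thickness)
Substituting: TS = 103.9590 / (14.7740 * 1.1490)
Result: 6.1241 N/mm^2


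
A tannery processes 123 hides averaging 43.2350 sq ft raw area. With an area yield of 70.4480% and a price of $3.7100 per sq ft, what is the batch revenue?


Raw_total = N * avg_area = 123 * 43.2350 = 5317.9050 sq ft
Finished = Raw_total * yield / 100 = 5317.9050 * 70.4480 / 100 = 3746.3577 sq ft
Value = Finished * price = 3746.3577 * 3.7100 = 13898.9871 $


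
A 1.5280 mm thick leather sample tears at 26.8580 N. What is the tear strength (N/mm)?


Formula: Tear strength = force / thickness
Substituting: Tear strength = 26.8580 / 1.5280
Result: 17.5772 N/mm


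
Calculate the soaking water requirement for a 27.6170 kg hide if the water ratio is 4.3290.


Formula: Water = hide_weight * ratio
Substituting: Water = 27.6170 * 4.3290
Result: 119.5540 kg


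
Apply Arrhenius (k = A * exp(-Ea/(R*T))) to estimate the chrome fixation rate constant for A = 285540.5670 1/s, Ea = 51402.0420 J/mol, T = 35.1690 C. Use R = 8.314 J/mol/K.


T_K = T_C + 273.15 = 35.1690 + 273.15 = 308.3190 K
exponent = -Ea / (R * T_K) = -51402.0420 / (8.314 * 308.3190) = -20.0526
k = A * exp(exponent) = 285540.5670 * exp(-20.0526) = 5.5840e-04 1/s


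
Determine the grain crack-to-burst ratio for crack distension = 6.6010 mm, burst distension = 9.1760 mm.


Formula: Ratio = crack / burst
Substituting: Ratio = 6.6010 / 9.1760
Result: 0.7194


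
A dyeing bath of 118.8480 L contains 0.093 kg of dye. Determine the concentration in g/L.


Formula: Conc = dye_mass(kg) / volume(L) * 1000
Substituting: Conc = 0.093 / 118.8480 * 1000
Result: 0.7825 g/L


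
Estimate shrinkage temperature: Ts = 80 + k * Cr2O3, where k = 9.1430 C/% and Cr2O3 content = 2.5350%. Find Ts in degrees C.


Formula: Ts = 80 + k * Cr2O3
Substituting: Ts = 80 + 9.1430 * 2.5350
Result: 103.1775 C


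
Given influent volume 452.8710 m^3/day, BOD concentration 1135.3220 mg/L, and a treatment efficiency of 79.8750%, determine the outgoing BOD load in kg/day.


Load_in = volume * conc / 1000 = 452.8710 * 1135.3220 / 1000 = 514.1544 kg/day
Removed = Load_in * eff / 100 = 514.1544 * 79.8750 / 100 = 410.6808 kg/day
Load_out = Load_in - Removed = 514.1544 - 410.6808 = 103.4736 kg/day


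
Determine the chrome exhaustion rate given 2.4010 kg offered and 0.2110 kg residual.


Formula: Uptake = (offered - residual) / offered * 100
Substituting: Uptake = (2.4010 - 0.2110) / 2.4010 * 100
Result: 91.2120 %


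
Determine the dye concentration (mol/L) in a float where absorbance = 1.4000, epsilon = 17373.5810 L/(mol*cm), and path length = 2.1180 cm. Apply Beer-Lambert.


Formula: c = A / (epsilon * l)
Substituting: c = 1.4000 / (17373.5810 * 2.1180)
Result: 3.8046e-05 mol/L


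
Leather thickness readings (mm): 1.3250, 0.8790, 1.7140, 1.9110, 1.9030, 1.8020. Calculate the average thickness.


Formula: Average = sum / n
Substituting: Average = 9.5340 / 6
Result: 1.5890 mm


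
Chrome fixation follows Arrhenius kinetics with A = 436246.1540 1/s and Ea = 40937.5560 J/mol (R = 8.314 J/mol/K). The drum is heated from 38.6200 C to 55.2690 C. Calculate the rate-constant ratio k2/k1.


T1 = 38.6200 + 273.15 = 311.7700 K; T2 = 55.2690 + 273.15 = 328.4190 K
k1 = A * exp(-Ea/(R*T1)) = 436246.1540 * exp(-40937.5560/(8.314*311.7700)) = 0.0603552 1/s
k2 = A * exp(-Ea/(R*T2)) = 436246.1540 * exp(-40937.5560/(8.314*328.4190)) = 0.1344 1/s
k2/k1 = 0.1344 / 0.0603552 = 2.2270


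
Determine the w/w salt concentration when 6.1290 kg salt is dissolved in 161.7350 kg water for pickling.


Formula: Conc = salt / (water + salt) * 100
Substituting: Conc = 6.1290 / (161.7350 + 6.1290) * 100
Result: 3.6512 %


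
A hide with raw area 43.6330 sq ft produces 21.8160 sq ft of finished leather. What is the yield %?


Formula: Yield = finished / raw * 100
Substituting: Yield = 21.8160 / 43.6330 * 100
Result: 49.9989 %


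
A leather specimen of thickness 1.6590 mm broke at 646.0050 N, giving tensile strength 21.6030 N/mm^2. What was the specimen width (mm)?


Formula: w = F / (TS * t)
Substituting: w = 646.0050 / (21.6030 * 1.6590)
Result: 18.0250 mm


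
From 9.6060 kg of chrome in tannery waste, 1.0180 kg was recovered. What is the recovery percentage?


Formula: Recovery = recovered / input * 100
Substituting: Recovery = 1.0180 / 9.6060 * 100
Result: 10.5975 %


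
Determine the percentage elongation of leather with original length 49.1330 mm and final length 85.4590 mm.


Formula: Elongation = (Lf - L0) / L0 * 100
Substituting: Elongation = (85.4590 - 49.1330) / 49.1330 * 100
Result: 73.9340 %


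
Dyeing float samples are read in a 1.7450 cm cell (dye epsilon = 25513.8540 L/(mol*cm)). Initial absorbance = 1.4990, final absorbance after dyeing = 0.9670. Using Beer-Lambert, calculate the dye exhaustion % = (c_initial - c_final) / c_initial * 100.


c_initial = A_i / (epsilon * l) = 1.4990 / (25513.8540 * 1.7450) = 3.3669e-05 mol/L
c_final = A_f / (epsilon * l) = 0.9670 / (25513.8540 * 1.7450) = 2.1720e-05 mol/L
Exhaustion = (c_initial - c_final) / c_initial * 100 = (3.3669e-05 - 2.1720e-05) / 3.3669e-05 * 100 = 35.4903 %


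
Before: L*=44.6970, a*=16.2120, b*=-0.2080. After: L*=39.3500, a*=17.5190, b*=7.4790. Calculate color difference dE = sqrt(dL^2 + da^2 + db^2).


dL = -5.3470, da = 1.3070, db = 7.6870
dE = sqrt((-5.3470)^2 + 1.3070^2 + 7.6870^2) = 9.4546


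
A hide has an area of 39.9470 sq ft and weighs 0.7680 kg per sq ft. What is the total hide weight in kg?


Formula: Weight = area * weight_per_sqft
Substituting: Weight = 39.9470 * 0.7680
Result: 30.6793 kg


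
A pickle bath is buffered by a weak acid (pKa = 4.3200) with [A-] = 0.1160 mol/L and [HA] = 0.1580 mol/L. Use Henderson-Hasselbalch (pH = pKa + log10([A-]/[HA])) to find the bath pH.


ratio = [A-] / [HA] = 0.1160 / 0.1580 = 0.7342
log10(ratio) = -0.1342
pH = pKa + log10(ratio) = 4.3200 - 0.1342 = 4.1858


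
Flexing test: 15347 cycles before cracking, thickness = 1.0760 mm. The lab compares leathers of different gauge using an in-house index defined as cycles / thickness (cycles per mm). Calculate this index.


Formula: Index = cycles / thickness
Substituting: Index = 15347 / 1.0760
Result: 14263.0112 cycles/mm


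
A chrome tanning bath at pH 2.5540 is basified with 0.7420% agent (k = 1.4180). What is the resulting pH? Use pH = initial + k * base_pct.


Formula: pH_final = pH_initial + k * base_pct
Substituting: pH_final = 2.5540 + 1.4180 * 0.7420
Result: 3.6062


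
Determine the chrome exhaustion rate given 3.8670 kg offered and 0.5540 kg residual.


Formula: Uptake = (offered - residual) / offered * 100
Substituting: Uptake = (3.8670 - 0.5540) / 3.8670 * 100
Result: 85.6736 %


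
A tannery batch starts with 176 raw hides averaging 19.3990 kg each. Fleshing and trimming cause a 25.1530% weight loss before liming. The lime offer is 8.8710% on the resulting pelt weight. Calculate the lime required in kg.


Total_raw = N * avg_wt = 176 * 19.3990 = 3414.2240 kg
Substrate = Total_raw * (1 - loss/100) = 3414.2240 * (1 - 25.1530/100) = 2555.4442 kg
Lime = Substrate * pct / 100 = 2555.4442 * 8.8710 / 100 = 226.6935 kg


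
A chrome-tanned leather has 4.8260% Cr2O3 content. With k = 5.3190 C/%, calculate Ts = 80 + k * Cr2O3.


Formula: Ts = 80 + k * Cr2O3
Substituting: Ts = 80 + 5.3190 * 4.8260
Result: 105.6695 C


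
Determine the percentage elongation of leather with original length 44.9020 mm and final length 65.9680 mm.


Formula: Elongation = (Lf - L0) / L0 * 100
Substituting: Elongation = (65.9680 - 44.9020) / 44.9020 * 100
Result: 46.9155 %


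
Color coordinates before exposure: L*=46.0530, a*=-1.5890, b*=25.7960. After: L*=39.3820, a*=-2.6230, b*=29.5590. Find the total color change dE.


dL = -6.6710, da = -1.0340, db = 3.7630
dE = sqrt((-6.6710)^2 + (-1.0340)^2 + 3.7630^2) = 7.7286


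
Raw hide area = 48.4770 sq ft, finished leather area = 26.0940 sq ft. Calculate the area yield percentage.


Formula: Yield = finished / raw * 100
Substituting: Yield = 26.0940 / 48.4770 * 100
Result: 53.8276 %


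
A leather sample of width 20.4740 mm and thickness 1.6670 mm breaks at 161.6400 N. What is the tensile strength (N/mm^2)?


Formula: TS = force / (width * thickness)
Substituting: TS = 161.6400 / (20.4740 * 1.6670)
Result: 4.7360 N/mm^2


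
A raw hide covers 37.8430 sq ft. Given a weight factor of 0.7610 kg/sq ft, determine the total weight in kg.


Formula: Weight = area * weight_per_sqft
Substituting: Weight = 37.8430 * 0.7610
Result: 28.7985 kg


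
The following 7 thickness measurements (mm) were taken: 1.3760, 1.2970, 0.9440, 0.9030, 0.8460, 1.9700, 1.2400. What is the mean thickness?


Formula: Average = sum / n
Substituting: Average = 8.5760 / 7
Result: 1.2251 mm


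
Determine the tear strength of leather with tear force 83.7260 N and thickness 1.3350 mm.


Formula: Tear strength = force / thickness
Substituting: Tear strength = 83.7260 / 1.3350
Result: 62.7161 N/mm


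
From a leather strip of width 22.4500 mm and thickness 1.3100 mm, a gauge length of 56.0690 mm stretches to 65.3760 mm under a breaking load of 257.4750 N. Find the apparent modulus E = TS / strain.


TS = F / (w * t) = 257.4750 / (22.4500 * 1.3100) = 8.7548 N/mm^2
strain = (Lf - L0) / L0 = (65.3760 - 56.0690) / 56.0690 = 0.1660
E = TS / strain = 8.7548 / 0.1660 = 52.7425 N/mm^2


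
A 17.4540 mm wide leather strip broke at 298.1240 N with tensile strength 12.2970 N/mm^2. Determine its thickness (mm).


Formula: t = F / (TS * w)
Substituting: t = 298.1240 / (12.2970 * 17.4540)
Result: 1.3890 mm


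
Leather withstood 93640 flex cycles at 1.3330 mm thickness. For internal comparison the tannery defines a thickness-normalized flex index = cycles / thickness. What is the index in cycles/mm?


Formula: Index = cycles / thickness
Substituting: Index = 93640 / 1.3330
Result: 70247.5619 cycles/mm


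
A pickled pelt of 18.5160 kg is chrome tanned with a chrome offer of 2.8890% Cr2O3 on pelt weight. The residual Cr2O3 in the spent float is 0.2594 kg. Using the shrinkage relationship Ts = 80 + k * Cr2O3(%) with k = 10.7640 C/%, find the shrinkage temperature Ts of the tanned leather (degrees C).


Offered = pelt * offer_pct / 100 = 18.5160 * 2.8890 / 100 = 0.5349 kg
Uptake = offered - residual = 0.5349 - 0.2594 = 0.2755 kg
Cr2O3% on pelt = uptake / pelt * 100 = 0.2755 / 18.5160 * 100 = 1.4880 %
Ts = 80 + k * Cr2O3% = 80 + 10.7640 * 1.4880 = 96.0174 C


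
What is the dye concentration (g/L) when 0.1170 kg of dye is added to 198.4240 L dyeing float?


Formula: Conc = dye_mass(kg) / volume(L) * 1000
Substituting: Conc = 0.1170 / 198.4240 * 1000
Result: 0.5896 g/L


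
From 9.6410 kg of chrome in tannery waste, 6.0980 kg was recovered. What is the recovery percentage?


Formula: Recovery = recovered / input * 100
Substituting: Recovery = 6.0980 / 9.6410 * 100
Result: 63.2507 %


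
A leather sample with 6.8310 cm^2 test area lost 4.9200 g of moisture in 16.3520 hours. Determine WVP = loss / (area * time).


Formula: WVP = loss / (area * time)
Substituting: WVP = 4.9200 / (6.8310 * 16.3520)
Result: 0.0440464 g/(cm^2*hr)


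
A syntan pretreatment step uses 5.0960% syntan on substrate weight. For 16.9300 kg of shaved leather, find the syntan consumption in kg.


Formula: Syntan = substrate * pct / 100
Substituting: Syntan = 16.9300 * 5.0960 / 100
Result: 0.8628 kg


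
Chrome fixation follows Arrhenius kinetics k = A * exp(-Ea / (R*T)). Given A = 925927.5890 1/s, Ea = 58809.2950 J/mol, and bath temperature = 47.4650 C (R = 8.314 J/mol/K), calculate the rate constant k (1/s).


T_K = T_C + 273.15 = 47.4650 + 273.15 = 320.6150 K
exponent = -Ea / (R * T_K) = -58809.2950 / (8.314 * 320.6150) = -22.0624
k = A * exp(exponent) = 925927.5890 * exp(-22.0624) = 2.4267e-04 1/s


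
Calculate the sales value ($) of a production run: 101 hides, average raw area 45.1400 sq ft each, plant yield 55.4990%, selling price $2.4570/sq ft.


Raw_total = N * avg_area = 101 * 45.1400 = 4559.1400 sq ft
Finished = Raw_total * yield / 100 = 4559.1400 * 55.4990 / 100 = 2530.2771 sq ft
Value = Finished * price = 2530.2771 * 2.4570 = 6216.8909 $


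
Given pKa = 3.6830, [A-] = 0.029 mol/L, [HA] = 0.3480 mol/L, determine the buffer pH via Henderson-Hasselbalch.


ratio = [A-] / [HA] = 0.029 / 0.3480 = 0.0833333
log10(ratio) = -1.0792
pH = pKa + log10(ratio) = 3.6830 - 1.0792 = 2.6038


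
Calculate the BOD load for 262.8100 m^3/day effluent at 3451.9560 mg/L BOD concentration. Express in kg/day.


Formula: BOD_load = volume * conc / 1000
Substituting: BOD_load = 262.8100 * 3451.9560 / 1000
Result: 907.2086 kg/day


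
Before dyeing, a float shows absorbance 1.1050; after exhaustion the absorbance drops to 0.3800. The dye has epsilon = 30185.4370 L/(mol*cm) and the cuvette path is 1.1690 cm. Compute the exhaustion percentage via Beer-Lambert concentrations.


c_initial = A_i / (epsilon * l) = 1.1050 / (30185.4370 * 1.1690) = 3.1315e-05 mol/L
c_final = A_f / (epsilon * l) = 0.3800 / (30185.4370 * 1.1690) = 1.0769e-05 mol/L
Exhaustion = (c_initial - c_final) / c_initial * 100 = (3.1315e-05 - 1.0769e-05) / 3.1315e-05 * 100 = 65.6109 %


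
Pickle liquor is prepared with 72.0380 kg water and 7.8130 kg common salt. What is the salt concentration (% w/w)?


Formula: Conc = salt / (water + salt) * 100
Substituting: Conc = 7.8130 / (72.0380 + 7.8130) * 100
Result: 9.7845 %


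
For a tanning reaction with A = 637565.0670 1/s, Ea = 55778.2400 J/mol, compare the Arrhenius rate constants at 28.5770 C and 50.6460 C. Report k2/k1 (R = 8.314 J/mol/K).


T1 = 28.5770 + 273.15 = 301.7270 K; T2 = 50.6460 + 273.15 = 323.7960 K
k1 = A * exp(-Ea/(R*T1)) = 637565.0670 * exp(-55778.2400/(8.314*301.7270)) = 1.4058e-04 1/s
k2 = A * exp(-Ea/(R*T2)) = 637565.0670 * exp(-55778.2400/(8.314*323.7960)) = 6.3985e-04 1/s
k2/k1 = 6.3985e-04 / 1.4058e-04 = 4.5516
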